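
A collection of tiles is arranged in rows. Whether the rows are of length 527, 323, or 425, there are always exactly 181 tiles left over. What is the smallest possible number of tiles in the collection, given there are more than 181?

N − 181 must be a common multiple of 527, 323, and 425.
527 = 17 × 31
323 = 17 × 19
425 = 5^2 × 17
LCM(527, 323, 425) = 5^2 × 17 × 19 × 31 = 250325.
Smallest N > 181 is LCM + 181 = 250325 + 181 = 250506.

250506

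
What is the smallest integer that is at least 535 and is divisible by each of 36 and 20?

The integer must be a common multiple of 36 and 20, so a multiple of their LCM.
36 = 2^2 × 3^2
20 = 2^2 × 5
LCM(36, 20) = 2^2 × 3^2 × 5 = 180.
Smallest multiple of 180 that is ≥ 535: ⌈535/180⌉ × 180 = 3 × 180 = 540.

540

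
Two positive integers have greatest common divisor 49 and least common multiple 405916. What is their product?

For any two positive integers, gcd × lcm = product = 49 × 405916 = 19889884.

19889884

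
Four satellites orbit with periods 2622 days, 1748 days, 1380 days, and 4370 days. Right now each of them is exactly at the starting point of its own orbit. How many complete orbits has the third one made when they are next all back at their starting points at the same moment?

19 orbits

All finish a whole number of cycles simultaneously at t = LCM of the periods.
2622 = 2 × 3 × 19 × 23
1748 = 2^2 × 19 × 23
1380 = 2^2 × 3 × 5 × 23
4370 = 2 × 5 × 19 × 23
LCM(2622, 1748, 1380, 4370) = 2^2 × 3 × 5 × 19 × 23 = 26220.
Orbits for period 1380: 26220 / 1380 = 19.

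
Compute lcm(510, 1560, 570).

510 = 2 × 3 × 5 × 17
1560 = 2^3 × 3 × 5 × 13
570 = 2 × 3 × 5 × 19
LCM(510, 1560, 570) = 2^3 × 3 × 5 × 13 × 17 × 19 = 503880.

503880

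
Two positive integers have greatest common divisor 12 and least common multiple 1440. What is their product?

For any two positive integers, gcd × lcm = product = 12 × 1440 = 17280.

17280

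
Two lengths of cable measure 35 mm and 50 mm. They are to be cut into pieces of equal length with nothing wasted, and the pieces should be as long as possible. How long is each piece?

By the Euclidean algorithm:
50 = 1 × 35 + 15
35 = 2 × 15 + 5
15 = 3 × 5 + 0
gcd(35, 50) = 5.

5 mm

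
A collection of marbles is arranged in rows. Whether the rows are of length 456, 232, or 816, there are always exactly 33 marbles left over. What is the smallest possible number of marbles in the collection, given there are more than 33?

N − 33 must be a common multiple of 456, 232, and 816.
456 = 2^3 × 3 × 19
232 = 2^3 × 29
816 = 2^4 × 3 × 17
LCM(456, 232, 816) = 2^4 × 3 × 17 × 19 × 29 = 449616.
Smallest N > 33 is LCM + 33 = 449616 + 33 = 449649.

449649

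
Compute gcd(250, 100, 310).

10

250 = 2 × 5^3
100 = 2^2 × 5^2
310 = 2 × 5 × 31
gcd(250, 100, 310) = 2 × 5 = 10.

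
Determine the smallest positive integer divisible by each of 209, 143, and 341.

84227

209 = 11 × 19
143 = 11 × 13
341 = 11 × 31
LCM(209, 143, 341) = 11 × 13 × 19 × 31 = 84227.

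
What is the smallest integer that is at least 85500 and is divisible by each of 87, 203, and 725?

91350

The integer must be a common multiple of 87, 203, and 725, so a multiple of their LCM.
87 = 3 × 29
203 = 7 × 29
725 = 5^2 × 29
LCM(87, 203, 725) = 3 × 5^2 × 7 × 29 = 15225.
Smallest multiple of 15225 that is ≥ 85500: ⌈85500/15225⌉ × 15225 = 6 × 15225 = 91350.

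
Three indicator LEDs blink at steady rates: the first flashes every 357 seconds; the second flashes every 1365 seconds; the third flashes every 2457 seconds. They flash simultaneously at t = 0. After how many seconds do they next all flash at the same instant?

208845 seconds

They coincide at every common multiple of the periods; the first is the LCM.
357 = 3 × 7 × 17
1365 = 3 × 5 × 7 × 13
2457 = 3^3 × 7 × 13
LCM(357, 1365, 2457) = 3^3 × 5 × 7 × 13 × 17 = 208845.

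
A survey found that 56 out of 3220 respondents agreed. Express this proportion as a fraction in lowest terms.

2/115

56 = 2^3 × 7
3220 = 2^2 × 5 × 7 × 23
gcd(56, 3220) = 2^2 × 7 = 28.
Divide numerator and denominator by 28: 56/3220 = 2/115.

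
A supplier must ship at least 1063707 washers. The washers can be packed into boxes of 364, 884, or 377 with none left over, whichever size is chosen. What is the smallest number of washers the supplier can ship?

1076712

The number of washers must be a common multiple of 364, 884, and 377, so a multiple of their LCM.
364 = 2^2 × 7 × 13
884 = 2^2 × 13 × 17
377 = 13 × 29
LCM(364, 884, 377) = 2^2 × 7 × 13 × 17 × 29 = 179452.
Smallest multiple of 179452 that is ≥ 1063707: ⌈1063707/179452⌉ × 179452 = 6 × 179452 = 1076712.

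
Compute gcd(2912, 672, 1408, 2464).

2912 = 2^5 × 7 × 13
672 = 2^5 × 3 × 7
1408 = 2^7 × 11
2464 = 2^5 × 7 × 11
gcd(2912, 672, 1408, 2464) = 2^5 = 32.

32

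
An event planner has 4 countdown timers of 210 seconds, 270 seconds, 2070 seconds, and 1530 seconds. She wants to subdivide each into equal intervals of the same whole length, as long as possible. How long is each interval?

The interval must divide each timer length; the longest such is the gcd.
210 = 2 × 3 × 5 × 7
270 = 2 × 3^3 × 5
2070 = 2 × 3^2 × 5 × 23
1530 = 2 × 3^2 × 5 × 17
gcd(210, 270, 2070, 1530) = 2 × 3 × 5 = 30.

30 seconds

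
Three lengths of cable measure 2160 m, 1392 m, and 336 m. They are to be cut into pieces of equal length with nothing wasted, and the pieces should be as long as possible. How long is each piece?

The greatest length dividing all of 2160, 1392, and 336 is their gcd.
2160 = 2^4 × 3^3 × 5
1392 = 2^4 × 3 × 29
336 = 2^4 × 3 × 7
gcd(2160, 1392, 336) = 2^4 × 3 = 48.

48 m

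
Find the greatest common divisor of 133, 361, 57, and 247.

133 = 7 × 19
361 = 19^2
57 = 3 × 19
247 = 13 × 19
gcd(133, 361, 57, 247) = 19.

19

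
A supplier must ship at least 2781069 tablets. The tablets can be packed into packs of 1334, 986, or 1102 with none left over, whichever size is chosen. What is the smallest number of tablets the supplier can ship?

The number of tablets must be a common multiple of 1334, 986, and 1102, so a multiple of their LCM.
1334 = 2 × 23 × 29
986 = 2 × 17 × 29
1102 = 2 × 19 × 29
LCM(1334, 986, 1102) = 2 × 17 × 19 × 23 × 29 = 430882.
Smallest multiple of 430882 that is ≥ 2781069: ⌈2781069/430882⌉ × 430882 = 7 × 430882 = 3016174.

3016174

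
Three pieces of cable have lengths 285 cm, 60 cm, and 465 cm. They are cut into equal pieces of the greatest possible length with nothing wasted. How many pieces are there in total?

Piece length = gcd(285, 60, 465).
285 = 3 × 5 × 19
60 = 2^2 × 3 × 5
465 = 3 × 5 × 31
gcd(285, 60, 465) = 3 × 5 = 15.
Total pieces = 285/15 + 60/15 + 465/15 = 19 + 4 + 31 = 54.

54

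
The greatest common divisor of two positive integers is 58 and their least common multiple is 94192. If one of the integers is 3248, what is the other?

1682

For two integers, gcd × lcm = product, so the other is (58 × 94192) / 3248 = 5463136 / 3248 = 1682.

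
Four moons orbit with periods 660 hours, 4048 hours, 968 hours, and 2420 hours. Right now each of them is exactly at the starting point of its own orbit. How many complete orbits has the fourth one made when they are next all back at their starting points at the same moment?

276 orbits

All finish a whole number of cycles simultaneously at t = LCM of the periods.
660 = 2^2 × 3 × 5 × 11
4048 = 2^4 × 11 × 23
968 = 2^3 × 11^2
2420 = 2^2 × 5 × 11^2
LCM(660, 4048, 968, 2420) = 2^4 × 3 × 5 × 11^2 × 23 = 667920.
Orbits for period 2420: 667920 / 2420 = 276.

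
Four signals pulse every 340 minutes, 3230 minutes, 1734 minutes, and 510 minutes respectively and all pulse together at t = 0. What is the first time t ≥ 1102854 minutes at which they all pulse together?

Joint pulses occur at multiples of LCM(340, 3230, 1734, 510).
340 = 2^2 × 5 × 17
3230 = 2 × 5 × 17 × 19
1734 = 2 × 3 × 17^2
510 = 2 × 3 × 5 × 17
LCM(340, 3230, 1734, 510) = 2^2 × 3 × 5 × 17^2 × 19 = 329460.
Smallest multiple of 329460 that is ≥ 1102854: ⌈1102854/329460⌉ × 329460 = 4 × 329460 = 1317840.

1317840 minutes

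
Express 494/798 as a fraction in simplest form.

494 = 2 × 13 × 19
798 = 2 × 3 × 7 × 19
gcd(494, 798) = 2 × 19 = 38.
Divide numerator and denominator by 38: 494/798 = 13/21.

13/21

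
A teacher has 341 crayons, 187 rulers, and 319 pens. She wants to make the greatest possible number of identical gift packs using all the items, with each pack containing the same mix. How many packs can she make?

11 packs

The pack count must divide each quantity, so the greatest is gcd(341, 187, 319).
341 = 11 × 31
187 = 11 × 17
319 = 11 × 29
gcd(341, 187, 319) = 11.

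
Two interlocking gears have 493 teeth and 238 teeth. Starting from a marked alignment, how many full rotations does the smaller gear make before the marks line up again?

29 rotations

All finish a whole number of cycles simultaneously at t = LCM of the periods.
493 = 17 × 29
238 = 2 × 7 × 17
LCM(493, 238) = 2 × 7 × 17 × 29 = 6902.
Rotations for period 238: 6902 / 238 = 29.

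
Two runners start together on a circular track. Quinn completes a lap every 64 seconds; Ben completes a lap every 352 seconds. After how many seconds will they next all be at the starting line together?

The first simultaneous occurrence is after LCM of the individual periods.
64 = 2^6
352 = 2^5 × 11
LCM(64, 352) = 2^6 × 11 = 704.

704 seconds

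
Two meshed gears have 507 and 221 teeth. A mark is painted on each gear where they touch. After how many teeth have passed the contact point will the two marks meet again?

8619 teeth

The first simultaneous occurrence is after LCM of the individual periods.
507 = 3 × 13^2
221 = 13 × 17
LCM(507, 221) = 3 × 13^2 × 17 = 8619.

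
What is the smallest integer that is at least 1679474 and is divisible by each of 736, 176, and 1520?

The integer must be a common multiple of 736, 176, and 1520, so a multiple of their LCM.
736 = 2^5 × 23
176 = 2^4 × 11
1520 = 2^4 × 5 × 19
LCM(736, 176, 1520) = 2^5 × 5 × 11 × 19 × 23 = 769120.
Smallest multiple of 769120 that is ≥ 1679474: ⌈1679474/769120⌉ × 769120 = 3 × 769120 = 2307360.

2307360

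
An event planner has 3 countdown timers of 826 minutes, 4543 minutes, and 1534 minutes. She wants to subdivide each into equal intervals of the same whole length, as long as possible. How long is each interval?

The interval must divide each timer length; the longest such is the gcd.
826 = 2 × 7 × 59
4543 = 7 × 11 × 59
1534 = 2 × 13 × 59
gcd(826, 4543, 1534) = 59.

59 minutes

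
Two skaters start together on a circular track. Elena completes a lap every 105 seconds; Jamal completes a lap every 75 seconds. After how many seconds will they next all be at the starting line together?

525 seconds

We need the least common multiple of the intervals.
105 = 3 × 5 × 7
75 = 3 × 5^2
LCM(105, 75) = 3 × 5^2 × 7 = 525.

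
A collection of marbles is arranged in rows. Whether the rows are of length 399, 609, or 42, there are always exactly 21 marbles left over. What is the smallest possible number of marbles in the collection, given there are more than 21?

N − 21 must be a common multiple of 399, 609, and 42.
399 = 3 × 7 × 19
609 = 3 × 7 × 29
42 = 2 × 3 × 7
LCM(399, 609, 42) = 2 × 3 × 7 × 19 × 29 = 23142.
Smallest N > 21 is LCM + 21 = 23142 + 21 = 23163.

23163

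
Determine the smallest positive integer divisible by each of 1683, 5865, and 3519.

1683 = 3^2 × 11 × 17
5865 = 3 × 5 × 17 × 23
3519 = 3^2 × 17 × 23
LCM(1683, 5865, 3519) = 3^2 × 5 × 11 × 17 × 23 = 193545.

193545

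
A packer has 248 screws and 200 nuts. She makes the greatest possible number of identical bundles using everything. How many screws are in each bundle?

31

Number of bundles = gcd(248, 200).
248 = 2^3 × 31
200 = 2^3 × 5^2
gcd(248, 200) = 2^3 = 8.
screws per bundle = 248 / 8 = 31.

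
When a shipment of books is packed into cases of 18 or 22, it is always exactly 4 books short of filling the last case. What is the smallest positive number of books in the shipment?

Being 4 short of a full case of size k means N ≡ −4 (mod k), i.e. N + 4 is a multiple of each size.
18 = 2 × 3^2
22 = 2 × 11
LCM(18, 22) = 2 × 3^2 × 11 = 198.
Smallest positive N is 198 − 4 = 194.

194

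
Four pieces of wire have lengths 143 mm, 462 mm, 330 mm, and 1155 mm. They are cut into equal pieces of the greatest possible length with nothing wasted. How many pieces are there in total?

Piece length = gcd(143, 462, 330, 1155).
143 = 11 × 13
462 = 2 × 3 × 7 × 11
330 = 2 × 3 × 5 × 11
1155 = 3 × 5 × 7 × 11
gcd(143, 462, 330, 1155) = 11.
Total pieces = 143/11 + 462/11 + 330/11 + 1155/11 = 13 + 42 + 30 + 105 = 190.

190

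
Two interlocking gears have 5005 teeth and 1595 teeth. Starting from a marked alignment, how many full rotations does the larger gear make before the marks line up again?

29 rotations

The first common completion time is the LCM of the periods.
5005 = 5 × 7 × 11 × 13
1595 = 5 × 11 × 29
LCM(5005, 1595) = 5 × 7 × 11 × 13 × 29 = 145145.
Rotations for period 5005: 145145 / 5005 = 29.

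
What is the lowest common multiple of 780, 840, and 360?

32760

780 = 2^2 × 3 × 5 × 13
840 = 2^3 × 3 × 5 × 7
360 = 2^3 × 3^2 × 5
LCM(780, 840, 360) = 2^3 × 3^2 × 5 × 7 × 13 = 32760.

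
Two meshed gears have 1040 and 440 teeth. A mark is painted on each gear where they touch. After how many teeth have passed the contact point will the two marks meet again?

11440 teeth

They coincide at every common multiple of the periods; the first is the LCM.
1040 = 2^4 × 5 × 13
440 = 2^3 × 5 × 11
LCM(1040, 440) = 2^4 × 5 × 11 × 13 = 11440.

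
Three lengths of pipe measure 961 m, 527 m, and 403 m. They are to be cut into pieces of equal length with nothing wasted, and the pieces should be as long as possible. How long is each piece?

The greatest length dividing all of 961, 527, and 403 is their gcd.
961 = 31^2
527 = 17 × 31
403 = 13 × 31
gcd(961, 527, 403) = 31.

31 m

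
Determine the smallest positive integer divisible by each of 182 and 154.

2002

182 = 2 × 7 × 13
154 = 2 × 7 × 11
LCM(182, 154) = 2 × 7 × 11 × 13 = 2002.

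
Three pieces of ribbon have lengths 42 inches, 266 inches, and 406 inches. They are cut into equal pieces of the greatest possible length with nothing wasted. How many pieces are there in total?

51

Piece length = gcd(42, 266, 406).
42 = 2 × 3 × 7
266 = 2 × 7 × 19
406 = 2 × 7 × 29
gcd(42, 266, 406) = 2 × 7 = 14.
Total pieces = 42/14 + 266/14 + 406/14 = 3 + 19 + 29 = 51.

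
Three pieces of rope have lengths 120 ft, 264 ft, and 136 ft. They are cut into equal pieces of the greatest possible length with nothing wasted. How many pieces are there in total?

65

Piece length = gcd(120, 264, 136).
120 = 2^3 × 3 × 5
264 = 2^3 × 3 × 11
136 = 2^3 × 17
gcd(120, 264, 136) = 2^3 = 8.
Total pieces = 120/8 + 264/8 + 136/8 = 15 + 33 + 17 = 65.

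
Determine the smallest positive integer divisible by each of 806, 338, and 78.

31434

806 = 2 × 13 × 31
338 = 2 × 13^2
78 = 2 × 3 × 13
LCM(806, 338, 78) = 2 × 3 × 13^2 × 31 = 31434.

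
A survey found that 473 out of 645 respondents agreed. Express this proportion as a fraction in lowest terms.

11/15

473 = 11 × 43
645 = 3 × 5 × 43
gcd(473, 645) = 43.
Divide numerator and denominator by 43: 473/645 = 11/15.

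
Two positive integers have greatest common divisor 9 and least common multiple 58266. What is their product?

For any two positive integers, gcd × lcm = product = 9 × 58266 = 524394.

524394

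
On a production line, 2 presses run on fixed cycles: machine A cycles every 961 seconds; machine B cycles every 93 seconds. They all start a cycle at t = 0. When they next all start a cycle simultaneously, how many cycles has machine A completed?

They are all back at their starting positions together after one LCM of the periods.
961 = 31^2
93 = 3 × 31
LCM(961, 93) = 3 × 31^2 = 2883.
Cycles for period 961: 2883 / 961 = 3.

3 cycles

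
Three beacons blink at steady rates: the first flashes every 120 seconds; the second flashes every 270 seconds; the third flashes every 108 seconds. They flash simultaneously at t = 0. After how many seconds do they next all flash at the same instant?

We need the least common multiple of the intervals.
120 = 2^3 × 3 × 5
270 = 2 × 3^3 × 5
108 = 2^2 × 3^3
LCM(120, 270, 108) = 2^3 × 3^3 × 5 = 1080.

1080 seconds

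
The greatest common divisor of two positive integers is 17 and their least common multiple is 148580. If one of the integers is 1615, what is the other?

1564

For two integers, gcd × lcm = product, so the other is (17 × 148580) / 1615 = 2525860 / 1615 = 1564.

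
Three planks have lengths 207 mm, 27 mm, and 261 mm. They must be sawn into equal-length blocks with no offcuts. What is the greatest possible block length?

9 mm

The block length must divide every plank, so the greatest is gcd(207, 27, 261).
207 = 3^2 × 23
27 = 3^3
261 = 3^2 × 29
gcd(207, 27, 261) = 3^2 = 9.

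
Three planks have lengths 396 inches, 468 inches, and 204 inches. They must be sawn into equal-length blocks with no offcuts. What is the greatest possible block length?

The block length must divide every plank, so the greatest is gcd(396, 468, 204).
396 = 2^2 × 3^2 × 11
468 = 2^2 × 3^2 × 13
204 = 2^2 × 3 × 17
gcd(396, 468, 204) = 2^2 × 3 = 12.

12 inches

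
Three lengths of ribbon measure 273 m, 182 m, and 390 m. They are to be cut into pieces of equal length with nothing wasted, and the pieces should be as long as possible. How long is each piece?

Each piece length must divide every original length, so the longest possible is gcd(273, 182, 390).
273 = 3 × 7 × 13
182 = 2 × 7 × 13
390 = 2 × 3 × 5 × 13
gcd(273, 182, 390) = 13.

13 m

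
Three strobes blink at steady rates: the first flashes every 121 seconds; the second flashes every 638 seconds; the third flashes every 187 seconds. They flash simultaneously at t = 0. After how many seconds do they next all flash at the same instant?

They coincide at every common multiple of the periods; the first is the LCM.
121 = 11^2
638 = 2 × 11 × 29
187 = 11 × 17
LCM(121, 638, 187) = 2 × 11^2 × 17 × 29 = 119306.

119306 seconds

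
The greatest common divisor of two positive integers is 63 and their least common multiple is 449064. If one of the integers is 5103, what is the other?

5544

For two integers, gcd × lcm = product, so the other is (63 × 449064) / 5103 = 28291032 / 5103 = 5544.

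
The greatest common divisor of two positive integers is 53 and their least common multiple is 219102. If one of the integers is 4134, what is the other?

For two integers, gcd × lcm = product, so the other is (53 × 219102) / 4134 = 11612406 / 4134 = 2809.

2809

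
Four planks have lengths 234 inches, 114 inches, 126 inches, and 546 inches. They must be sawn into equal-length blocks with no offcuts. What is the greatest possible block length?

This is the greatest common divisor of 234, 114, 126, and 546.
234 = 2 × 3^2 × 13
114 = 2 × 3 × 19
126 = 2 × 3^2 × 7
546 = 2 × 3 × 7 × 13
gcd(234, 114, 126, 546) = 2 × 3 = 6.

6 inches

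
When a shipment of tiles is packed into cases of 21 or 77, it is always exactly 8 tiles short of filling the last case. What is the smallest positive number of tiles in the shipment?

Being 8 short of a full case of size k means N ≡ −8 (mod k), i.e. N + 8 is a multiple of each size.
21 = 3 × 7
77 = 7 × 11
LCM(21, 77) = 3 × 7 × 11 = 231.
Smallest positive N is 231 − 8 = 223.

223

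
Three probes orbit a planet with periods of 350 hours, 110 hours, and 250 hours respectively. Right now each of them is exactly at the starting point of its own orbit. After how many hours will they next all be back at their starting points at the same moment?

We need the least common multiple of the intervals.
350 = 2 × 5^2 × 7
110 = 2 × 5 × 11
250 = 2 × 5^3
LCM(350, 110, 250) = 2 × 5^3 × 7 × 11 = 19250.

19250 hours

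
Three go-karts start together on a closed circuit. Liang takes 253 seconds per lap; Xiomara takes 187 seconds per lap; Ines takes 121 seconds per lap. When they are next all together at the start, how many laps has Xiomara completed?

All finish a whole number of cycles simultaneously at t = LCM of the periods.
253 = 11 × 23
187 = 11 × 17
121 = 11^2
LCM(253, 187, 121) = 11^2 × 17 × 23 = 47311.
Laps for period 187: 47311 / 187 = 253.

253 laps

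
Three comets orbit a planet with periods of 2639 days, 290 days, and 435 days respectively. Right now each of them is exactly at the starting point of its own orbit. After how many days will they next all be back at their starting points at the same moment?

79170 days

The first simultaneous occurrence is after LCM of the individual periods.
2639 = 7 × 13 × 29
290 = 2 × 5 × 29
435 = 3 × 5 × 29
LCM(2639, 290, 435) = 2 × 3 × 5 × 7 × 13 × 29 = 79170.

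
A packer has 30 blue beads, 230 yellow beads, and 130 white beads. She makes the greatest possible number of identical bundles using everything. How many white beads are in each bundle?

13

Number of bundles = gcd(30, 230, 130).
30 = 2 × 3 × 5
230 = 2 × 5 × 23
130 = 2 × 5 × 13
gcd(30, 230, 130) = 2 × 5 = 10.
white beads per bundle = 130 / 10 = 13.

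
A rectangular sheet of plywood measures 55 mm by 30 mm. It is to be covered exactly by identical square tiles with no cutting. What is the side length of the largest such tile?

By the Euclidean algorithm:
55 = 1 × 30 + 25
30 = 1 × 25 + 5
25 = 5 × 5 + 0
gcd(55, 30) = 5.

5 mm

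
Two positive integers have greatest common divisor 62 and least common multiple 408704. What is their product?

For any two positive integers, gcd × lcm = product = 62 × 408704 = 25339648.

25339648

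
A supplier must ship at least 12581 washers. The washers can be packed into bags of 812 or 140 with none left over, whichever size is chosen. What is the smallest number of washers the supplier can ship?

The number of washers must be a common multiple of 812 and 140, so a multiple of their LCM.
812 = 2^2 × 7 × 29
140 = 2^2 × 5 × 7
LCM(812, 140) = 2^2 × 5 × 7 × 29 = 4060.
Smallest multiple of 4060 that is ≥ 12581: ⌈12581/4060⌉ × 4060 = 4 × 4060 = 16240.

16240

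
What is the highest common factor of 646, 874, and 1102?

38

646 = 2 × 17 × 19
874 = 2 × 19 × 23
1102 = 2 × 19 × 29
gcd(646, 874, 1102) = 2 × 19 = 38.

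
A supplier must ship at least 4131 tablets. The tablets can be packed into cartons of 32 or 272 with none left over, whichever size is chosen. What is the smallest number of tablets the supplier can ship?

4352

The number of tablets must be a common multiple of 32 and 272, so a multiple of their LCM.
32 = 2^5
272 = 2^4 × 17
LCM(32, 272) = 2^5 × 17 = 544.
Smallest multiple of 544 that is ≥ 4131: ⌈4131/544⌉ × 544 = 8 × 544 = 4352.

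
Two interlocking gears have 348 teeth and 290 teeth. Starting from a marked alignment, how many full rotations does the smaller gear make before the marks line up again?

6 rotations

The first common completion time is the LCM of the periods.
348 = 2^2 × 3 × 29
290 = 2 × 5 × 29
LCM(348, 290) = 2^2 × 3 × 5 × 29 = 1740.
Rotations for period 290: 1740 / 290 = 6.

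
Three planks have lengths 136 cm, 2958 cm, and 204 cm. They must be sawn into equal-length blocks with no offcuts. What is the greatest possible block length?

34 cm

This is the greatest common divisor of 136, 2958, and 204.
136 = 2^3 × 17
2958 = 2 × 3 × 17 × 29
204 = 2^2 × 3 × 17
gcd(136, 2958, 204) = 2 × 17 = 34.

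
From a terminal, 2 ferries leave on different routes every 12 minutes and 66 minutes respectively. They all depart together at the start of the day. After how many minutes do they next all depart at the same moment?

They coincide at every common multiple of the periods; the first is the LCM.
12 = 2^2 × 3
66 = 2 × 3 × 11
LCM(12, 66) = 2^2 × 3 × 11 = 132.

132 minutes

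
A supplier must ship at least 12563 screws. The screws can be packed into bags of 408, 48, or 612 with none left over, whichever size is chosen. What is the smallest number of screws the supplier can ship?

The number of screws must be a common multiple of 408, 48, and 612, so a multiple of their LCM.
408 = 2^3 × 3 × 17
48 = 2^4 × 3
612 = 2^2 × 3^2 × 17
LCM(408, 48, 612) = 2^4 × 3^2 × 17 = 2448.
Smallest multiple of 2448 that is ≥ 12563: ⌈12563/2448⌉ × 2448 = 6 × 2448 = 14688.

14688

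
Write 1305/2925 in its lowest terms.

1305 = 3^2 × 5 × 29
2925 = 3^2 × 5^2 × 13
gcd(1305, 2925) = 3^2 × 5 = 45.
Divide numerator and denominator by 45: 1305/2925 = 29/65.

29/65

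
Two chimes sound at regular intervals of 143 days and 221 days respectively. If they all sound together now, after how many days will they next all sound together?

2431 days

We need the least common multiple of the intervals.
143 = 11 × 13
221 = 13 × 17
LCM(143, 221) = 11 × 13 × 17 = 2431.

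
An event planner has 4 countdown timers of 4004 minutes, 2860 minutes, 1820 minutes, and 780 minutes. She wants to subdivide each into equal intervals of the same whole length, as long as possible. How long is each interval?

The interval must divide each timer length; the longest such is the gcd.
4004 = 2^2 × 7 × 11 × 13
2860 = 2^2 × 5 × 11 × 13
1820 = 2^2 × 5 × 7 × 13
780 = 2^2 × 3 × 5 × 13
gcd(4004, 2860, 1820, 780) = 2^2 × 13 = 52.

52 minutes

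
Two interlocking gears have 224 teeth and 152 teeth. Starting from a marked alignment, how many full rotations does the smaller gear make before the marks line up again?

They are all back at their starting positions together after one LCM of the periods.
224 = 2^5 × 7
152 = 2^3 × 19
LCM(224, 152) = 2^5 × 7 × 19 = 4256.
Rotations for period 152: 4256 / 152 = 28.

28 rotations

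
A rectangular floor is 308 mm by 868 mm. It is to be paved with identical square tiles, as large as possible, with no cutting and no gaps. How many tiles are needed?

341

Tile side = gcd(308, 868).
308 = 2^2 × 7 × 11
868 = 2^2 × 7 × 31
gcd(308, 868) = 2^2 × 7 = 28.
Tiles: (308/28) × (868/28) = 11 × 31 = 341.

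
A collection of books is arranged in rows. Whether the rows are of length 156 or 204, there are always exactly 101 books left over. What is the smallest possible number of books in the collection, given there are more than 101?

2753

N − 101 must be a common multiple of 156 and 204.
156 = 2^2 × 3 × 13
204 = 2^2 × 3 × 17
LCM(156, 204) = 2^2 × 3 × 13 × 17 = 2652.
Smallest N > 101 is LCM + 101 = 2652 + 101 = 2753.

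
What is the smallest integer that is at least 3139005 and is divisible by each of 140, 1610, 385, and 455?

The integer must be a common multiple of 140, 1610, 385, and 455, so a multiple of their LCM.
140 = 2^2 × 5 × 7
1610 = 2 × 5 × 7 × 23
385 = 5 × 7 × 11
455 = 5 × 7 × 13
LCM(140, 1610, 385, 455) = 2^2 × 5 × 7 × 11 × 13 × 23 = 460460.
Smallest multiple of 460460 that is ≥ 3139005: ⌈3139005/460460⌉ × 460460 = 7 × 460460 = 3223220.

3223220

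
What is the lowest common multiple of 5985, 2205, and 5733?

544635

5985 = 3^2 × 5 × 7 × 19
2205 = 3^2 × 5 × 7^2
5733 = 3^2 × 7^2 × 13
LCM(5985, 2205, 5733) = 3^2 × 5 × 7^2 × 13 × 19 = 544635.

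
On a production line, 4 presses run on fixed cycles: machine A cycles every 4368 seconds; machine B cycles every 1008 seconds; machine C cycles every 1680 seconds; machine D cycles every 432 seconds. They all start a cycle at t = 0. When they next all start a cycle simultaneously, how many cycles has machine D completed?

455 cycles

All finish a whole number of cycles simultaneously at t = LCM of the periods.
4368 = 2^4 × 3 × 7 × 13
1008 = 2^4 × 3^2 × 7
1680 = 2^4 × 3 × 5 × 7
432 = 2^4 × 3^3
LCM(4368, 1008, 1680, 432) = 2^4 × 3^3 × 5 × 7 × 13 = 196560.
Cycles for period 432: 196560 / 432 = 455.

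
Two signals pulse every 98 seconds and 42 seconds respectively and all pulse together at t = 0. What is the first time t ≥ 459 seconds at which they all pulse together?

Joint pulses occur at multiples of LCM(98, 42).
98 = 2 × 7^2
42 = 2 × 3 × 7
LCM(98, 42) = 2 × 3 × 7^2 = 294.
Smallest multiple of 294 that is ≥ 459: ⌈459/294⌉ × 294 = 2 × 294 = 588.

588 seconds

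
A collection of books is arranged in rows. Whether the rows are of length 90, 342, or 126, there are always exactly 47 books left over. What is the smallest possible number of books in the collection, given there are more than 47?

N − 47 must be a common multiple of 90, 342, and 126.
90 = 2 × 3^2 × 5
342 = 2 × 3^2 × 19
126 = 2 × 3^2 × 7
LCM(90, 342, 126) = 2 × 3^2 × 5 × 7 × 19 = 11970.
Smallest N > 47 is LCM + 47 = 11970 + 47 = 12017.

12017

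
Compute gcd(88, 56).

88 = 2^3 × 11
56 = 2^3 × 7
gcd(88, 56) = 2^3 = 8.

8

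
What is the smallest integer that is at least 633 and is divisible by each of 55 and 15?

The integer must be a common multiple of 55 and 15, so a multiple of their LCM.
55 = 5 × 11
15 = 3 × 5
LCM(55, 15) = 3 × 5 × 11 = 165.
Smallest multiple of 165 that is ≥ 633: ⌈633/165⌉ × 165 = 4 × 165 = 660.

660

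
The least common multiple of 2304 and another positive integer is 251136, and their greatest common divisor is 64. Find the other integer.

6976

gcd × lcm = product of the two integers, so the other integer is (64 × 251136) / 2304 = 6976.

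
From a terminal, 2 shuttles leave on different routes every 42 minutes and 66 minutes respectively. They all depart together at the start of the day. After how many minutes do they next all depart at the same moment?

We need the least common multiple of the intervals.
42 = 2 × 3 × 7
66 = 2 × 3 × 11
LCM(42, 66) = 2 × 3 × 7 × 11 = 462.

462 minutes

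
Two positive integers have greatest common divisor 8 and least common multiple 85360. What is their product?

682880

For any two positive integers, gcd × lcm = product = 8 × 85360 = 682880.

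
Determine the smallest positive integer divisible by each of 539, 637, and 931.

133133

539 = 7^2 × 11
637 = 7^2 × 13
931 = 7^2 × 19
LCM(539, 637, 931) = 7^2 × 11 × 13 × 19 = 133133.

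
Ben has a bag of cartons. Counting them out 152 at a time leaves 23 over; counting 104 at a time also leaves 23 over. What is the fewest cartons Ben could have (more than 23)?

1999

N − 23 must be a common multiple of 152 and 104.
152 = 2^3 × 19
104 = 2^3 × 13
LCM(152, 104) = 2^3 × 13 × 19 = 1976.
Smallest N > 23 is LCM + 23 = 1976 + 23 = 1999.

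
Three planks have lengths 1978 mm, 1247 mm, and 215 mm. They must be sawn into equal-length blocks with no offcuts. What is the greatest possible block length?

This is the greatest common divisor of 1978, 1247, and 215.
1978 = 2 × 23 × 43
1247 = 29 × 43
215 = 5 × 43
gcd(1978, 1247, 215) = 43.

43 mm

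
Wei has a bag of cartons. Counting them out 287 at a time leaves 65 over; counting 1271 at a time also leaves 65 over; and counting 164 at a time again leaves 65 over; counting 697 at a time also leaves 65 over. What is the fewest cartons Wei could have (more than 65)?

N − 65 must be a common multiple of 287, 1271, 164, and 697.
287 = 7 × 41
1271 = 31 × 41
164 = 2^2 × 41
697 = 17 × 41
LCM(287, 1271, 164, 697) = 2^2 × 7 × 17 × 31 × 41 = 604996.
Smallest N > 65 is LCM + 65 = 604996 + 65 = 605061.

605061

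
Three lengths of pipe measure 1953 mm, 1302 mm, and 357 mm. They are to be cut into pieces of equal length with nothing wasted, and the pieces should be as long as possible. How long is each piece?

The greatest length dividing all of 1953, 1302, and 357 is their gcd.
1953 = 3^2 × 7 × 31
1302 = 2 × 3 × 7 × 31
357 = 3 × 7 × 17
gcd(1953, 1302, 357) = 3 × 7 = 21.

21 mm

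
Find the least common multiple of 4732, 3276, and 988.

4732 = 2^2 × 7 × 13^2
3276 = 2^2 × 3^2 × 7 × 13
988 = 2^2 × 13 × 19
LCM(4732, 3276, 988) = 2^2 × 3^2 × 7 × 13^2 × 19 = 809172.

809172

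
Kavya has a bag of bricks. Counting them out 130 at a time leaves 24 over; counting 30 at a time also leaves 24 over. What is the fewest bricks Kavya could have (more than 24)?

414

N − 24 must be a common multiple of 130 and 30.
130 = 2 × 5 × 13
30 = 2 × 3 × 5
LCM(130, 30) = 2 × 3 × 5 × 13 = 390.
Smallest N > 24 is LCM + 24 = 390 + 24 = 414.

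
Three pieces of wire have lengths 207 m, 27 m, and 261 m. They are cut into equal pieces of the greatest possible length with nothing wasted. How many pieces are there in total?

55

Piece length = gcd(207, 27, 261).
207 = 3^2 × 23
27 = 3^3
261 = 3^2 × 29
gcd(207, 27, 261) = 3^2 = 9.
Total pieces = 207/9 + 27/9 + 261/9 = 23 + 3 + 29 = 55.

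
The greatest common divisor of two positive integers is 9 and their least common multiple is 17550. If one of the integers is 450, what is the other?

351

For two integers, gcd × lcm = product, so the other is (9 × 17550) / 450 = 157950 / 450 = 351.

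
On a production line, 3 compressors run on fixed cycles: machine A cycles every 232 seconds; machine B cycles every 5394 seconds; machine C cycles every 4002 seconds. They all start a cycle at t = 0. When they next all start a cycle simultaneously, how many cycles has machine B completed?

The first common completion time is the LCM of the periods.
232 = 2^3 × 29
5394 = 2 × 3 × 29 × 31
4002 = 2 × 3 × 23 × 29
LCM(232, 5394, 4002) = 2^3 × 3 × 23 × 29 × 31 = 496248.
Cycles for period 5394: 496248 / 5394 = 92.

92 cycles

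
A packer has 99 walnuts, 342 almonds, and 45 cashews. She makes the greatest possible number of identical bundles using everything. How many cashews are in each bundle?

5

Number of bundles = gcd(99, 342, 45).
99 = 3^2 × 11
342 = 2 × 3^2 × 19
45 = 3^2 × 5
gcd(99, 342, 45) = 3^2 = 9.
cashews per bundle = 45 / 9 = 5.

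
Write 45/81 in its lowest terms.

45 = 3^2 × 5
81 = 3^4
gcd(45, 81) = 3^2 = 9.
Divide numerator and denominator by 9: 45/81 = 5/9.

5/9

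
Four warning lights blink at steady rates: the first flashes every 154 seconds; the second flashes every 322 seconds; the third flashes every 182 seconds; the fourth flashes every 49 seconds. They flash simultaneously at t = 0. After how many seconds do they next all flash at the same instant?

322322 seconds

We need the least common multiple of the intervals.
154 = 2 × 7 × 11
322 = 2 × 7 × 23
182 = 2 × 7 × 13
49 = 7^2
LCM(154, 322, 182, 49) = 2 × 7^2 × 11 × 13 × 23 = 322322.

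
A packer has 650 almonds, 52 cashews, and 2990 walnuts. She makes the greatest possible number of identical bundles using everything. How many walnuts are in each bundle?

Number of bundles = gcd(650, 52, 2990).
650 = 2 × 5^2 × 13
52 = 2^2 × 13
2990 = 2 × 5 × 13 × 23
gcd(650, 52, 2990) = 2 × 13 = 26.
walnuts per bundle = 2990 / 26 = 115.

115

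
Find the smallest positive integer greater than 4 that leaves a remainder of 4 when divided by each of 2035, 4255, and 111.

N − 4 must be a common multiple of 2035, 4255, and 111.
2035 = 5 × 11 × 37
4255 = 5 × 23 × 37
111 = 3 × 37
LCM(2035, 4255, 111) = 3 × 5 × 11 × 23 × 37 = 140415.
Smallest N > 4 is LCM + 4 = 140415 + 4 = 140419.

140419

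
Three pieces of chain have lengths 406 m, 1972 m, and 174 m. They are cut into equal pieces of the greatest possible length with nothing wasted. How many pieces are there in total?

44

Piece length = gcd(406, 1972, 174).
406 = 2 × 7 × 29
1972 = 2^2 × 17 × 29
174 = 2 × 3 × 29
gcd(406, 1972, 174) = 2 × 29 = 58.
Total pieces = 406/58 + 1972/58 + 174/58 = 7 + 34 + 3 = 44.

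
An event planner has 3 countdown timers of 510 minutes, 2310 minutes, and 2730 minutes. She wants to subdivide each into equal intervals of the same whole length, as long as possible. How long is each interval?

The interval must divide each timer length; the longest such is the gcd.
510 = 2 × 3 × 5 × 17
2310 = 2 × 3 × 5 × 7 × 11
2730 = 2 × 3 × 5 × 7 × 13
gcd(510, 2310, 2730) = 2 × 3 × 5 = 30.

30 minutes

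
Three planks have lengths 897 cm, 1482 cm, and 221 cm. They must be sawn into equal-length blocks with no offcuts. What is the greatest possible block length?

The block length must divide every plank, so the greatest is gcd(897, 1482, 221).
897 = 3 × 13 × 23
1482 = 2 × 3 × 13 × 19
221 = 13 × 17
gcd(897, 1482, 221) = 13.

13 cm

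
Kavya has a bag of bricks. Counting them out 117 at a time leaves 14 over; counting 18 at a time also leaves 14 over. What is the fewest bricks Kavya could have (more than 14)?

N − 14 must be a common multiple of 117 and 18.
117 = 3^2 × 13
18 = 2 × 3^2
LCM(117, 18) = 2 × 3^2 × 13 = 234.
Smallest N > 14 is LCM + 14 = 234 + 14 = 248.

248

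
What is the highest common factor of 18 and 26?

18 = 2 × 3^2
26 = 2 × 13
gcd(18, 26) = 2.

2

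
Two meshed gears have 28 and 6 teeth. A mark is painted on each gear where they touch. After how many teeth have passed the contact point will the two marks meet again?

They coincide at every common multiple of the periods; the first is the LCM.
28 = 2^2 × 7
6 = 2 × 3
LCM(28, 6) = 2^2 × 3 × 7 = 84.

84 teeth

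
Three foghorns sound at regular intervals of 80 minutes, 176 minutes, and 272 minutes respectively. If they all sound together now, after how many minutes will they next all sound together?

We need the least common multiple of the intervals.
80 = 2^4 × 5
176 = 2^4 × 11
272 = 2^4 × 17
LCM(80, 176, 272) = 2^4 × 5 × 11 × 17 = 14960.

14960 minutes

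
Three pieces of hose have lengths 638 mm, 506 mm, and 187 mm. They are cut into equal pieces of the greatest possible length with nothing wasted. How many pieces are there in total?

Piece length = gcd(638, 506, 187).
638 = 2 × 11 × 29
506 = 2 × 11 × 23
187 = 11 × 17
gcd(638, 506, 187) = 11.
Total pieces = 638/11 + 506/11 + 187/11 = 58 + 46 + 17 = 121.

121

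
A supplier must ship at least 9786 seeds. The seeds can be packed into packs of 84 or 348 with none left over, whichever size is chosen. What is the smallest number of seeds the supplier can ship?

12180

The number of seeds must be a common multiple of 84 and 348, so a multiple of their LCM.
84 = 2^2 × 3 × 7
348 = 2^2 × 3 × 29
LCM(84, 348) = 2^2 × 3 × 7 × 29 = 2436.
Smallest multiple of 2436 that is ≥ 9786: ⌈9786/2436⌉ × 2436 = 5 × 2436 = 12180.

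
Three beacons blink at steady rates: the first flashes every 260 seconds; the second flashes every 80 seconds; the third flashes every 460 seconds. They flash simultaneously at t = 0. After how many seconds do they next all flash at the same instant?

23920 seconds

We need the least common multiple of the intervals.
260 = 2^2 × 5 × 13
80 = 2^4 × 5
460 = 2^2 × 5 × 23
LCM(260, 80, 460) = 2^4 × 5 × 13 × 23 = 23920.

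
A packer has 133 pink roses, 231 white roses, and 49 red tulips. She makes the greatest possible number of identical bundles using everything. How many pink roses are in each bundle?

Number of bundles = gcd(133, 231, 49).
133 = 7 × 19
231 = 3 × 7 × 11
49 = 7^2
gcd(133, 231, 49) = 7.
pink roses per bundle = 133 / 7 = 19.

19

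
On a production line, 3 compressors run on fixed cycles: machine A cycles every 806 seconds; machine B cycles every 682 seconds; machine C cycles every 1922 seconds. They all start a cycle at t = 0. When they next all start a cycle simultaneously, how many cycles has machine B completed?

403 cycles

They are all back at their starting positions together after one LCM of the periods.
806 = 2 × 13 × 31
682 = 2 × 11 × 31
1922 = 2 × 31^2
LCM(806, 682, 1922) = 2 × 11 × 13 × 31^2 = 274846.
Cycles for period 682: 274846 / 682 = 403.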